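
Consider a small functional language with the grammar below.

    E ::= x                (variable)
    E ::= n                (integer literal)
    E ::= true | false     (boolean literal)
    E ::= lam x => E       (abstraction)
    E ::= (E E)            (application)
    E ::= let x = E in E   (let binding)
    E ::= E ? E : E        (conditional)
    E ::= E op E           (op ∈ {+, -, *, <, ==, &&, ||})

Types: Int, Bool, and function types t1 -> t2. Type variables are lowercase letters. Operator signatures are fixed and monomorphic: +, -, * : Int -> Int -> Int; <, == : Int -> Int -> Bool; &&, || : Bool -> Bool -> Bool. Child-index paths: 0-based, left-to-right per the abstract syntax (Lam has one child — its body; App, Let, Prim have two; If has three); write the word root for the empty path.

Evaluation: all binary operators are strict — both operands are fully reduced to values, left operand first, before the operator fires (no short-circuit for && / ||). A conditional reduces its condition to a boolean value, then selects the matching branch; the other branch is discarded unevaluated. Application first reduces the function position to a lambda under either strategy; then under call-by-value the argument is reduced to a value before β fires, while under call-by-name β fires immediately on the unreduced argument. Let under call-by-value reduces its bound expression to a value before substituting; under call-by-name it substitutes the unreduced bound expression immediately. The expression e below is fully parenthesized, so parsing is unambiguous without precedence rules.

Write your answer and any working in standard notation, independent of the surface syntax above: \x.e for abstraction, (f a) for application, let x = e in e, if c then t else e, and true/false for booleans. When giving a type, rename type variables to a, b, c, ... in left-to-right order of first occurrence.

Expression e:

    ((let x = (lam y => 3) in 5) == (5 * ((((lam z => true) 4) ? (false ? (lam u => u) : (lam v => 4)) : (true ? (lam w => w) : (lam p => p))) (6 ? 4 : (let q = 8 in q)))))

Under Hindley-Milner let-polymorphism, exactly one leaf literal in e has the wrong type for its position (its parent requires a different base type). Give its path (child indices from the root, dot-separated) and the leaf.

Answer: 1.1.1.0 : 6

Working:
\y._ : a -> Int
let x : forall. a -> Int
  unify Int ~ Int
  unify Int ~ Int
\z._ : b -> Bool
  unify b -> Bool ~ Int -> c
  unify b ~ Int
  unify Bool ~ c
_ _ : Bool
  unify Bool ~ Bool
  unify Bool ~ Bool
u : d
\u._ : d -> d
\v._ : e -> Int
  unify d -> d ~ e -> Int
  unify d ~ e
  unify e ~ Int
  unify Bool ~ Bool
w : f
\w._ : f -> f
p : g
\p._ : g -> g
  unify f -> f ~ g -> g
  unify f ~ g
  unify g ~ g
  unify Int -> Int ~ g -> g
  unify Int ~ g
  unify Int ~ Int
  unify Int ~ Bool
  FAIL: mismatch Int ~ Bool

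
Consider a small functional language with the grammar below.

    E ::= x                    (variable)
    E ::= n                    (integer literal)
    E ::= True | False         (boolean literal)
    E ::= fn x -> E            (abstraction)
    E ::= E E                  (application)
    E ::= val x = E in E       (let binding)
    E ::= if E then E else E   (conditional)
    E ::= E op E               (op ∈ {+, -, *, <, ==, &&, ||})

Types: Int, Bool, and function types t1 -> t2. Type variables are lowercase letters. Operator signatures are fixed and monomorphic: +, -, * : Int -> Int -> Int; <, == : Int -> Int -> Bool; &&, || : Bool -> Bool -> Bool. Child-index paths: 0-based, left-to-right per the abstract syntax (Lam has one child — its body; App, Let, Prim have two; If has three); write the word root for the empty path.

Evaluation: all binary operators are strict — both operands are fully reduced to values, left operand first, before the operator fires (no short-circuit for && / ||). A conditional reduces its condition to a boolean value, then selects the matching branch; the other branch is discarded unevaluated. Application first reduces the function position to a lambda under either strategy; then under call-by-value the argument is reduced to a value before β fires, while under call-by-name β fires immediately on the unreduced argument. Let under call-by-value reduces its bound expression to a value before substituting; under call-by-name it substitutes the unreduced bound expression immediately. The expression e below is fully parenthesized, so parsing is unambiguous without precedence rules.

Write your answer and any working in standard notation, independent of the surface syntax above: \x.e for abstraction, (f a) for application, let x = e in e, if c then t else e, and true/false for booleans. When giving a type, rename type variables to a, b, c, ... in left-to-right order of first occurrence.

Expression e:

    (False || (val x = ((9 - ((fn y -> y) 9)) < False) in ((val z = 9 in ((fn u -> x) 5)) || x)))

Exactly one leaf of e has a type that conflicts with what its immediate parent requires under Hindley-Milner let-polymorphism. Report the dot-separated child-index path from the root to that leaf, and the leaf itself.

Trace:
  unify Bool ~ Bool
  unify Int ~ Int
y : a
\y._ : a -> a
  unify a -> a ~ Int -> b
  unify a ~ Int
  unify Int ~ b
_ _ : Int
  unify Int ~ Int
  unify Int ~ Int
  unify Bool ~ Int
  FAIL: mismatch Bool ~ Int

Answer: 1.0.1 : false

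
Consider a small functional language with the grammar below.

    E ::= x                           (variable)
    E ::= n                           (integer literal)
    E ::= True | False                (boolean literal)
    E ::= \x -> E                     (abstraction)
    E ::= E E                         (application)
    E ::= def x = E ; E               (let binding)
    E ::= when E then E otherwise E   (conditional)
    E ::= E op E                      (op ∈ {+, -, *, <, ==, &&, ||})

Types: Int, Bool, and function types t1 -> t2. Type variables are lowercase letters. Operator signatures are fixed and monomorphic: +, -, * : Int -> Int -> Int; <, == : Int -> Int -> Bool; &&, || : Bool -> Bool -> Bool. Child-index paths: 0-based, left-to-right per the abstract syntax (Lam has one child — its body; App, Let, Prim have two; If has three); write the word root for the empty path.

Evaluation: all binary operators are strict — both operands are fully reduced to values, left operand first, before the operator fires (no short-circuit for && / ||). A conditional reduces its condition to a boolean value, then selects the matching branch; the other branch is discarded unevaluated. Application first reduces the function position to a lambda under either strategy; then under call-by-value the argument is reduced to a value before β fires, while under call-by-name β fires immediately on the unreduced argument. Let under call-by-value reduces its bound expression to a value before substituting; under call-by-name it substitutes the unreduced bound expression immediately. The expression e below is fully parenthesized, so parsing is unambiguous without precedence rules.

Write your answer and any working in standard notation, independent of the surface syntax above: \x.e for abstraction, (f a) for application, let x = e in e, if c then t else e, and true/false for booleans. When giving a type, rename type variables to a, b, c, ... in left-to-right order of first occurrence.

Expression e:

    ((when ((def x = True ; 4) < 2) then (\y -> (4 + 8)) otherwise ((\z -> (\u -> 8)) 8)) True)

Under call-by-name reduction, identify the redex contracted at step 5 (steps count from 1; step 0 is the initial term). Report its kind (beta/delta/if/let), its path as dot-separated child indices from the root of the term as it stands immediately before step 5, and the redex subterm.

Answer: beta at root : ((\u.8) true)

Working:
step 0: ((if ((let x = true in 4) < 2) then (\y.(4 + 8)) else ((\z.(\u.8)) 8)) true)
step 1: [let@0.0.0] ((if (4 < 2) then (\y.(4 + 8)) else ((\z.(\u.8)) 8)) true)
step 2: [delta@0.0] ((if false then (\y.(4 + 8)) else ((\z.(\u.8)) 8)) true)
step 3: [if@0] (((\z.(\u.8)) 8) true)
step 4: [beta@0] ((\u.8) true)
step 5: [beta@root] 8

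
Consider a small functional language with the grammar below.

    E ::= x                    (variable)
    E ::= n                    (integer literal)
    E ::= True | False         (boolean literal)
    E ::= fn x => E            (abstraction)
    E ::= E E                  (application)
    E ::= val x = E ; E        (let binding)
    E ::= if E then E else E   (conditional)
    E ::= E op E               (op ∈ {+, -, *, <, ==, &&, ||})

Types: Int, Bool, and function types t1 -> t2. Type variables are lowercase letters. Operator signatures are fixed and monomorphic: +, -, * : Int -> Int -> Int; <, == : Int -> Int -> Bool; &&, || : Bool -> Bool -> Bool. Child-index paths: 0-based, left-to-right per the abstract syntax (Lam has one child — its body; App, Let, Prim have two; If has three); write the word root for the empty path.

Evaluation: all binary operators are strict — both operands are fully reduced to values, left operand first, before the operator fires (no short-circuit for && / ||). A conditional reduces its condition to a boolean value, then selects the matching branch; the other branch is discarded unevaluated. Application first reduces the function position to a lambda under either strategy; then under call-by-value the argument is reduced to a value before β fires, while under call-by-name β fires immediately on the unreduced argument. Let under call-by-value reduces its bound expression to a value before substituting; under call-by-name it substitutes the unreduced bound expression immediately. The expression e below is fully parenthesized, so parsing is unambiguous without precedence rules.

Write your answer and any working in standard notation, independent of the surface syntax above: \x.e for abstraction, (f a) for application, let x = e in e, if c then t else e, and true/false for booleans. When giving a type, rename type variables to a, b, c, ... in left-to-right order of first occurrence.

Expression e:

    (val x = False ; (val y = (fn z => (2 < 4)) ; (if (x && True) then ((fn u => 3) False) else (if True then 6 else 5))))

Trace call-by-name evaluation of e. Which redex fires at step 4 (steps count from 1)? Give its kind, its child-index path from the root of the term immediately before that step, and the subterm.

Derivation:
step 0: (let x = false in (let y = (\z.(2 < 4)) in (if (x && true) then ((\u.3) false) else (if true then 6 else 5))))
step 1: [let@root] (let y = (\z.(2 < 4)) in (if (false && true) then ((\u.3) false) else (if true then 6 else 5)))
step 2: [let@root] (if (false && true) then ((\u.3) false) else (if true then 6 else 5))
step 3: [delta@0] (if false then ((\u.3) false) else (if true then 6 else 5))
step 4: [if@root] (if true then 6 else 5)

Answer: if at root : (if false then ((\u.3) false) else (if true then 6 else 5))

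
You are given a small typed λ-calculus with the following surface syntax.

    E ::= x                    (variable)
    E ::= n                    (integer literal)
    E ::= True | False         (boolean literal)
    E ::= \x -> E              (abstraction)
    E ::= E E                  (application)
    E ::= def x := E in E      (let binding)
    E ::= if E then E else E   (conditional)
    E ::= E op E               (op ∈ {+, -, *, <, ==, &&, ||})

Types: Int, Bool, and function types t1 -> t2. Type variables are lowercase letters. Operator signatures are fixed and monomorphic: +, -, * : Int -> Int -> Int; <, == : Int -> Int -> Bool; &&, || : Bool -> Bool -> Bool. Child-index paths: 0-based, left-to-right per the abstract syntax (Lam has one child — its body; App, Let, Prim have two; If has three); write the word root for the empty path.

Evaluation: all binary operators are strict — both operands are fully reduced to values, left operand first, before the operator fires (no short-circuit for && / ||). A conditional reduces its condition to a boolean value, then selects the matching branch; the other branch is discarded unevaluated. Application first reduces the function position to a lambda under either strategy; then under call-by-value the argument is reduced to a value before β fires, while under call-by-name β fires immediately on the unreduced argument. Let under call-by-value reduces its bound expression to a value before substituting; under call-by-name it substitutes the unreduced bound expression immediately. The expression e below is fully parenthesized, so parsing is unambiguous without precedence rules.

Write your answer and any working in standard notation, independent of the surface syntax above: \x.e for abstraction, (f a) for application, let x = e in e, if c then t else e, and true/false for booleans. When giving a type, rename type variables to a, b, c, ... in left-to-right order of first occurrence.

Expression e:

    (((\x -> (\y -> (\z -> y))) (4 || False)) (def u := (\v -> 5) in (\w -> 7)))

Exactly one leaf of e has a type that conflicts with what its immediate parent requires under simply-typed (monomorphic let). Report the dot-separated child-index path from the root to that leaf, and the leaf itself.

Answer: 0.1.0 : 4

Trace:
y : b
\z._ : c -> b
\y._ : b -> c -> b
\x._ : a -> b -> c -> b
  unify Int ~ Bool
  FAIL: mismatch Int ~ Bool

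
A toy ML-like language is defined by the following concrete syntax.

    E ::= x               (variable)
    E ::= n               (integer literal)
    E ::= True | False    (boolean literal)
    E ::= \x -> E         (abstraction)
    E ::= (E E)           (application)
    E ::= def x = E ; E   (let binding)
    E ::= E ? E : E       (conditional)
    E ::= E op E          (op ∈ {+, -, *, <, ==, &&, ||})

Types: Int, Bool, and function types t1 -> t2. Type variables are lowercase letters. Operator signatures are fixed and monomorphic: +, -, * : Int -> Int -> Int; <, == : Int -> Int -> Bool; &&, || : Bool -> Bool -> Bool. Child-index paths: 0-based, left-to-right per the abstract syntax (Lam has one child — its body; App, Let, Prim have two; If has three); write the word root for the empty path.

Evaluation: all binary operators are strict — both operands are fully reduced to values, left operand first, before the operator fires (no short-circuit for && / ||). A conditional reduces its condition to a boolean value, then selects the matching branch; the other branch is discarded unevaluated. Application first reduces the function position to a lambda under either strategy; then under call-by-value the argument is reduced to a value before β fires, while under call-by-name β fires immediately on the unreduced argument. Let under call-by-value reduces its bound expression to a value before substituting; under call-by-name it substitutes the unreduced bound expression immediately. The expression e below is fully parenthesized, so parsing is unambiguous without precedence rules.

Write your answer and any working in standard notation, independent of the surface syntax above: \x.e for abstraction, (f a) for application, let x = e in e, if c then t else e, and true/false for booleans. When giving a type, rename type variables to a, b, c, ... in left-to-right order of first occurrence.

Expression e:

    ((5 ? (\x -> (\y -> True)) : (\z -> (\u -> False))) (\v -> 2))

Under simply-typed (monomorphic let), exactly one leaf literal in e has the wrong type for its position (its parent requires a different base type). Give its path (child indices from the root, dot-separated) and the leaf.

Trace:
  unify Int ~ Bool
  FAIL: mismatch Int ~ Bool

Answer: 0.0 : 5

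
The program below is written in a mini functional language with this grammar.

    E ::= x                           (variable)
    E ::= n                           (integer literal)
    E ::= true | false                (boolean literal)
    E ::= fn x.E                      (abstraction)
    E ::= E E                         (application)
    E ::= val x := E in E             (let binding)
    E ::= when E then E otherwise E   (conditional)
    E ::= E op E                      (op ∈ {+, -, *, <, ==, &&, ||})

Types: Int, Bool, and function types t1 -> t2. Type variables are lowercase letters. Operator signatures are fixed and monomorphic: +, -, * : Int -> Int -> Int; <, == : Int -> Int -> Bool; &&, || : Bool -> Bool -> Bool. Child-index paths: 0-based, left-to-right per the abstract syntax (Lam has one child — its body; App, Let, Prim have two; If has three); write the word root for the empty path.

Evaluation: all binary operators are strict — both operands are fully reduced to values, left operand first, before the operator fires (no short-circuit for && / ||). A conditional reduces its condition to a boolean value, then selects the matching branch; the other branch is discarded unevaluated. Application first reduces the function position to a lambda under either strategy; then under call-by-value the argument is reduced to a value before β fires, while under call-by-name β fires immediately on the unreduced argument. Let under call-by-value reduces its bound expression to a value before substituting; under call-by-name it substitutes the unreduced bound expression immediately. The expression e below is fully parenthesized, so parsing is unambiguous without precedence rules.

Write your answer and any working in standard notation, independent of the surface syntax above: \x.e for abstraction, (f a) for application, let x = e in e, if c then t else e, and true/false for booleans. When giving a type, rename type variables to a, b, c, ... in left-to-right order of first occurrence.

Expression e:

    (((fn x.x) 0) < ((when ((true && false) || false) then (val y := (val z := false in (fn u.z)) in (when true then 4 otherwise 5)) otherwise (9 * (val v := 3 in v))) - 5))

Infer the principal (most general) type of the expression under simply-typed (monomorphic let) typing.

Trace:
x : a
\x._ : a -> a
  unify a -> a ~ Int -> b
  unify a ~ Int
  unify Int ~ b
_ _ : Int
  unify Int ~ Int
  unify Bool ~ Bool
  unify Bool ~ Bool
  unify Bool ~ Bool
  unify Bool ~ Bool
  unify Bool ~ Bool
let z : Bool
z : Bool
\u._ : c -> Bool
let y : c -> Bool
  unify Bool ~ Bool
  unify Int ~ Int
  unify Int ~ Int
let v : Int
v : Int
  unify Int ~ Int
  unify Int ~ Int
  unify Int ~ Int
  unify Int ~ Int
  unify Int ~ Int

Answer: Bool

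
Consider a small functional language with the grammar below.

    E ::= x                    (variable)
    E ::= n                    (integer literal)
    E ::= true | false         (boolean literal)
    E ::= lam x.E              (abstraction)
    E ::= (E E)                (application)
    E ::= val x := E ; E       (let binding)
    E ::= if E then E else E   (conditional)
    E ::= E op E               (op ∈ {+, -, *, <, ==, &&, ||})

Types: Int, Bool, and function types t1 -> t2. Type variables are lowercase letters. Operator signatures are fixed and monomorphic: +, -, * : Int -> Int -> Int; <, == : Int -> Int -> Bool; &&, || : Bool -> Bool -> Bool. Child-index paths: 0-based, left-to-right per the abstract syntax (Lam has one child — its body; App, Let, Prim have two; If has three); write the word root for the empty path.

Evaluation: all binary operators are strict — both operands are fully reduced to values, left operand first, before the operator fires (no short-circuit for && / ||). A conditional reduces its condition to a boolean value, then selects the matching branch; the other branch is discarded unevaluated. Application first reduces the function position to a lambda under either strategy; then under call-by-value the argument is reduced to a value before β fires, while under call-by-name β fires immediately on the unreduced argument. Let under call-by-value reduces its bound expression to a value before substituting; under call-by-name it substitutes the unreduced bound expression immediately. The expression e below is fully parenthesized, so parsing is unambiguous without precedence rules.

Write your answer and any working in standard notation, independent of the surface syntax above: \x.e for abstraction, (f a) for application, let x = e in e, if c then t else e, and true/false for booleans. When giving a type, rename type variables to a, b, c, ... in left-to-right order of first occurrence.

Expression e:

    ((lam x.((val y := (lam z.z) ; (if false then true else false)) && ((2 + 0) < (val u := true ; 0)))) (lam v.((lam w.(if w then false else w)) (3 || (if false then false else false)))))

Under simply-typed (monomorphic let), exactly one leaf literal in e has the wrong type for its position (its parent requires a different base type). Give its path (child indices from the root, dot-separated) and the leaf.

Answer: 1.0.1.0 : 3

Trace:
z : b
\z._ : b -> b
let y : b -> b
  unify Bool ~ Bool
  unify Bool ~ Bool
  unify Bool ~ Bool
  unify Int ~ Int
  unify Int ~ Int
  unify Int ~ Int
let u : Bool
  unify Int ~ Int
  unify Bool ~ Bool
\x._ : a -> Bool
w : d
  unify d ~ Bool
w : Bool
  unify Bool ~ Bool
\w._ : Bool -> Bool
  unify Int ~ Bool
  FAIL: mismatch Int ~ Bool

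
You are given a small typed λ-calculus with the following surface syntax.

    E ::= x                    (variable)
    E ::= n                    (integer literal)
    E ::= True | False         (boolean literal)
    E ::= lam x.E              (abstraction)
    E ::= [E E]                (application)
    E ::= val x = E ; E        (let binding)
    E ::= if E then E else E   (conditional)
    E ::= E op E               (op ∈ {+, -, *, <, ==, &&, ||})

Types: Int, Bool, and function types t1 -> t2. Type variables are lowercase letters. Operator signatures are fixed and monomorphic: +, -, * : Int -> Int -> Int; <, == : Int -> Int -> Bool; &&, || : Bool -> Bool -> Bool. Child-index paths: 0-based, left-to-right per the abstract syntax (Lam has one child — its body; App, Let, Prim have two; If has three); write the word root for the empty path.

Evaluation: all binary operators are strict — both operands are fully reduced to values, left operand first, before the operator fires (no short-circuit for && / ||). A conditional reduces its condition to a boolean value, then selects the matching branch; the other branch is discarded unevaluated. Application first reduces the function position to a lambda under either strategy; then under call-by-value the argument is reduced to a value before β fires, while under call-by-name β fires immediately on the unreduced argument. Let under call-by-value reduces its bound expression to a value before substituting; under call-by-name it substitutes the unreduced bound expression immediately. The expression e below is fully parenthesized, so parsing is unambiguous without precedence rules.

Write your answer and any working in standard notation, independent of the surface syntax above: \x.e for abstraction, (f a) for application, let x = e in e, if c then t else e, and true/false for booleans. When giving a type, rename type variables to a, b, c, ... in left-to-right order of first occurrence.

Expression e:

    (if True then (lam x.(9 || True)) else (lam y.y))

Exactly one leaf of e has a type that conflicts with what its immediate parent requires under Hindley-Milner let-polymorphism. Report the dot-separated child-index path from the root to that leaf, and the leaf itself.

Derivation:
  unify Bool ~ Bool
  unify Int ~ Bool
  FAIL: mismatch Int ~ Bool

Answer: 1.0.0 : 9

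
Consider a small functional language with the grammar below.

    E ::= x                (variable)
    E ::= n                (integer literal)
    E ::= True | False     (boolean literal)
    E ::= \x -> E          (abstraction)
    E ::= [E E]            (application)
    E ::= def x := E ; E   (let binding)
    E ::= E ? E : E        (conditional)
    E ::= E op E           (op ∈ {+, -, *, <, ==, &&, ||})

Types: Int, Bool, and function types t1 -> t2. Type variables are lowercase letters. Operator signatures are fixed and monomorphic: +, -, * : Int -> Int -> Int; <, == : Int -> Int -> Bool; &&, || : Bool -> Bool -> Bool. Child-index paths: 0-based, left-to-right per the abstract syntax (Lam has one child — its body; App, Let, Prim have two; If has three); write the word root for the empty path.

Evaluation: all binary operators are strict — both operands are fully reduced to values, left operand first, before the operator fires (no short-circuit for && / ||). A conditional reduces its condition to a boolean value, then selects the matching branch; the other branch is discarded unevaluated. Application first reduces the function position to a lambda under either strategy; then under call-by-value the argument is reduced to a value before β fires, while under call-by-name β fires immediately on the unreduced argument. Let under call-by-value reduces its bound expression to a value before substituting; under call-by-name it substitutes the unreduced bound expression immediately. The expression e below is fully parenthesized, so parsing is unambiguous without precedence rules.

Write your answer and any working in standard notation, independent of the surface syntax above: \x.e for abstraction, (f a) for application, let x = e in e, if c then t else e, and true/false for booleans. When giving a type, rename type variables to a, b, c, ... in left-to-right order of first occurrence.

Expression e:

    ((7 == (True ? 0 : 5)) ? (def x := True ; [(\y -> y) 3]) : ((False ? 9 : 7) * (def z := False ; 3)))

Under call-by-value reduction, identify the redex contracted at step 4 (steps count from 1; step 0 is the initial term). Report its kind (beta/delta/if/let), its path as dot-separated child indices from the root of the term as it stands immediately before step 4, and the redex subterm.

Answer: if at 0 : (if false then 9 else 7)

Trace:
step 0: (if (7 == (if true then 0 else 5)) then (let x = true in ((\y.y) 3)) else ((if false then 9 else 7) * (let z = false in 3)))
step 1: [if@0.1] (if (7 == 0) then (let x = true in ((\y.y) 3)) else ((if false then 9 else 7) * (let z = false in 3)))
step 2: [delta@0] (if false then (let x = true in ((\y.y) 3)) else ((if false then 9 else 7) * (let z = false in 3)))
step 3: [if@root] ((if false then 9 else 7) * (let z = false in 3))
step 4: [if@0] (7 * (let z = false in 3))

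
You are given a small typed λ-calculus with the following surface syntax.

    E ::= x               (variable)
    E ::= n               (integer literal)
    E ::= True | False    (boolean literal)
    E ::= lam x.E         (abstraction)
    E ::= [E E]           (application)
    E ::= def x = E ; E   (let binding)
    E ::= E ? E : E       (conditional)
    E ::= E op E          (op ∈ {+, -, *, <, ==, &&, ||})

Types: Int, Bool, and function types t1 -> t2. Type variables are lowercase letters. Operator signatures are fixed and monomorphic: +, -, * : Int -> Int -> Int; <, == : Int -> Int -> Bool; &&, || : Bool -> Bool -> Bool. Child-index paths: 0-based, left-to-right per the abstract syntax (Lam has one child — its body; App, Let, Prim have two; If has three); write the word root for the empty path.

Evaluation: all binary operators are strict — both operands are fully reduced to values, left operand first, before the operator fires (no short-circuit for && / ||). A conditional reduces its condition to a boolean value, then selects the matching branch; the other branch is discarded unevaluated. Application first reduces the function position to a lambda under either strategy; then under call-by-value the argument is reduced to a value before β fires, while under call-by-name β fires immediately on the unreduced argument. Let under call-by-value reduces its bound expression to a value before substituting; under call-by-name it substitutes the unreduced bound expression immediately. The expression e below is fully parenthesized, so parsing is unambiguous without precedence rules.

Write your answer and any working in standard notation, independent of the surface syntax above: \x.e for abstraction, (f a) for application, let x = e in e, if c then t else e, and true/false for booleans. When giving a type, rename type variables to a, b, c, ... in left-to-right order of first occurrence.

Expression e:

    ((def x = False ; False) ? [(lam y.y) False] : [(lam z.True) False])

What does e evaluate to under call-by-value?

Answer: true

Derivation:
step 0: (if (let x = false in false) then ((\y.y) false) else ((\z.true) false))
step 1: [let@0] (if false then ((\y.y) false) else ((\z.true) false))
step 2: [if@root] ((\z.true) false)
step 3: [beta@root] true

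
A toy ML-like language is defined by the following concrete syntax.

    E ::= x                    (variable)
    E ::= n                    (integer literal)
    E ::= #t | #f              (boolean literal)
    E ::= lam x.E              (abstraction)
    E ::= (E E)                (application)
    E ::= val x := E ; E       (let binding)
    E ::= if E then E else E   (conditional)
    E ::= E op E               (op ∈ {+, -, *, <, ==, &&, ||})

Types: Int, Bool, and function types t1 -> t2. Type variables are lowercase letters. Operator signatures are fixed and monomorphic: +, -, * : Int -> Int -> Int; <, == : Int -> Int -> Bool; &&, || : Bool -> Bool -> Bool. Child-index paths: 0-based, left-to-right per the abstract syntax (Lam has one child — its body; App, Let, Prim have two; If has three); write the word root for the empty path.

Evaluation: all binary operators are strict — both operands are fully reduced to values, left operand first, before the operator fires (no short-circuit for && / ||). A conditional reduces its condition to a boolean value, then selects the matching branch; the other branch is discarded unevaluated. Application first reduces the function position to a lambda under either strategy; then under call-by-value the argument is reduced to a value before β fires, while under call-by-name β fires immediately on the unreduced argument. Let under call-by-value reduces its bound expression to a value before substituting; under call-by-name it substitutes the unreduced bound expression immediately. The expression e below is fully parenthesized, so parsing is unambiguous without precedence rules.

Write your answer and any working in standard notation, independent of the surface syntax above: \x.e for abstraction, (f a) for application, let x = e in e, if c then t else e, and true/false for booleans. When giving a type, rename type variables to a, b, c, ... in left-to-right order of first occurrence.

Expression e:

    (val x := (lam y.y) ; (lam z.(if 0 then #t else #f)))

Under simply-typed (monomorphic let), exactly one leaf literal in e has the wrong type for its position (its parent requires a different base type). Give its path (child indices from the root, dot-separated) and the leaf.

Answer: 1.0.0 : 0

Working:
y : a
\y._ : a -> a
let x : a -> a
  unify Int ~ Bool
  FAIL: mismatch Int ~ Bool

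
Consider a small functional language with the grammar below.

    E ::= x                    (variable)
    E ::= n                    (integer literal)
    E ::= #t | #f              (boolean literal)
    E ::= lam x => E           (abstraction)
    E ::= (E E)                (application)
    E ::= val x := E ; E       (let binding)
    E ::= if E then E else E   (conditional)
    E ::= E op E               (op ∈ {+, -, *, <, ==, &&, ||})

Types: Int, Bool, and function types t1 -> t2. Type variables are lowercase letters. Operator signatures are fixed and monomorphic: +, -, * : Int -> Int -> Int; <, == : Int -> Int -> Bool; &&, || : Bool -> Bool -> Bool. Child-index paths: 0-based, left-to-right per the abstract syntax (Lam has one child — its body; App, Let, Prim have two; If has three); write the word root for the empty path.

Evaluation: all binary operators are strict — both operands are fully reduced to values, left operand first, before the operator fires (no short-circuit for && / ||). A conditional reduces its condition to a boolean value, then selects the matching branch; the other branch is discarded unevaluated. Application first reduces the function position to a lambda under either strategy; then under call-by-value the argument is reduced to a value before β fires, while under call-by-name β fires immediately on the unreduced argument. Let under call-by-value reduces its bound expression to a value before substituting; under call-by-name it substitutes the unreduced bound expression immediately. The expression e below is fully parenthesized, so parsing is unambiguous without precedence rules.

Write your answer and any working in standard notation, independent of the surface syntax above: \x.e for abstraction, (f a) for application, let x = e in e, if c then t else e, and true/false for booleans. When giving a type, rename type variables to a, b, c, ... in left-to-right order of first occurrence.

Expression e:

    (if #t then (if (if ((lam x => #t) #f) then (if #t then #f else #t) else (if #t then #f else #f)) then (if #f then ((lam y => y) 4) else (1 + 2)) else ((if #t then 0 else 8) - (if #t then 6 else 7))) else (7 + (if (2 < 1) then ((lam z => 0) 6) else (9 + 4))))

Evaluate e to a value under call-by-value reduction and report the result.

Trace:
step 0: (if true then (if (if ((\x.true) false) then (if true then false else true) else (if true then false else false)) then (if false then ((\y.y) 4) else (1 + 2)) else ((if true then 0 else 8) - (if true then 6 else 7))) else (7 + (if (2 < 1) then ((\z.0) 6) else (9 + 4))))
step 1: [if@root] (if (if ((\x.true) false) then (if true then false else true) else (if true then false else false)) then (if false then ((\y.y) 4) else (1 + 2)) else ((if true then 0 else 8) - (if true then 6 else 7)))
step 2: [beta@0.0] (if (if true then (if true then false else true) else (if true then false else false)) then (if false then ((\y.y) 4) else (1 + 2)) else ((if true then 0 else 8) - (if true then 6 else 7)))
step 3: [if@0] (if (if true then false else true) then (if false then ((\y.y) 4) else (1 + 2)) else ((if true then 0 else 8) - (if true then 6 else 7)))
step 4: [if@0] (if false then (if false then ((\y.y) 4) else (1 + 2)) else ((if true then 0 else 8) - (if true then 6 else 7)))
step 5: [if@root] ((if true then 0 else 8) - (if true then 6 else 7))
step 6: [if@0] (0 - (if true then 6 else 7))
step 7: [if@1] (0 - 6)
step 8: [delta@root] -6

Answer: -6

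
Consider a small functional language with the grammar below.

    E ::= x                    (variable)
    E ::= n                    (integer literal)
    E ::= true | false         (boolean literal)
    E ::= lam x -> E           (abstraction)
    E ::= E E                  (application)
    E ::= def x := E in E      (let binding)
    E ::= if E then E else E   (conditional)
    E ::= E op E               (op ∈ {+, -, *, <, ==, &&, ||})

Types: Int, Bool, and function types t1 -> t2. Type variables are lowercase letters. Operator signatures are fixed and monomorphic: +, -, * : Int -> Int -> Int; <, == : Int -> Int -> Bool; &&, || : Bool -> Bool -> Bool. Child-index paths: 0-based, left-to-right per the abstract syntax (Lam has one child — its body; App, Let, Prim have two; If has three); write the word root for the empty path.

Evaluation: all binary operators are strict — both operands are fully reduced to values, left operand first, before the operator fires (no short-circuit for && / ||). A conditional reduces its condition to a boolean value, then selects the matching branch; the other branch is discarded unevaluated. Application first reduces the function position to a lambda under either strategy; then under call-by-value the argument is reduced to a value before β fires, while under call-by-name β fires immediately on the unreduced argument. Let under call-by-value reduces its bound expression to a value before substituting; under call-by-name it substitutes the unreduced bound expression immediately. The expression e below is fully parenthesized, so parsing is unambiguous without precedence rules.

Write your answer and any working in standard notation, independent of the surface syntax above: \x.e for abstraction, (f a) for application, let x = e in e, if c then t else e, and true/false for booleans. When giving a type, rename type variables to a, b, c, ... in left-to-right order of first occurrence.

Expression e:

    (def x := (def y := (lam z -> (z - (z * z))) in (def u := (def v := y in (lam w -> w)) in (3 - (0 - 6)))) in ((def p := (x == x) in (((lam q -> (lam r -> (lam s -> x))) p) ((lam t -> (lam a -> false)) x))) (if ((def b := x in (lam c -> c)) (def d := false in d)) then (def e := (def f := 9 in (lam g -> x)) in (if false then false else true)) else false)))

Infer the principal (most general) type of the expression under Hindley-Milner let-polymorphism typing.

Answer: Int

Trace:
z : a
  unify a ~ Int
z : Int
  unify Int ~ Int
z : Int
  unify Int ~ Int
  unify Int ~ Int
\z._ : Int -> Int
let y : Int -> Int
y : Int -> Int
let v : Int -> Int
w : b
\w._ : b -> b
let u : forall. b -> b
  unify Int ~ Int
  unify Int ~ Int
  unify Int ~ Int
  unify Int ~ Int
let x : Int
x : Int
  unify Int ~ Int
x : Int
  unify Int ~ Int
let p : Bool
x : Int
\s._ : e -> Int
\r._ : d -> e -> Int
\q._ : c -> d -> e -> Int
p : Bool
  unify c -> d -> e -> Int ~ Bool -> f
  unify c ~ Bool
  unify d -> e -> Int ~ f
_ _ : d -> e -> Int
\a._ : h -> Bool
\t._ : g -> h -> Bool
x : Int
  unify g -> h -> Bool ~ Int -> i
  unify g ~ Int
  unify h -> Bool ~ i
_ _ : h -> Bool
  unify d -> e -> Int ~ (h -> Bool) -> j
  unify d ~ h -> Bool
  unify e -> Int ~ j
_ _ : e -> Int
x : Int
let b : Int
c : k
\c._ : k -> k
let d : Bool
d : Bool
  unify k -> k ~ Bool -> l
  unify k ~ Bool
  unify Bool ~ l
_ _ : Bool
  unify Bool ~ Bool
let f : Int
x : Int
\g._ : m -> Int
let e : forall. m -> Int
  unify Bool ~ Bool
  unify Bool ~ Bool
  unify Bool ~ Bool
  unify e -> Int ~ Bool -> n
  unify e ~ Bool
  unify Int ~ n
_ _ : Int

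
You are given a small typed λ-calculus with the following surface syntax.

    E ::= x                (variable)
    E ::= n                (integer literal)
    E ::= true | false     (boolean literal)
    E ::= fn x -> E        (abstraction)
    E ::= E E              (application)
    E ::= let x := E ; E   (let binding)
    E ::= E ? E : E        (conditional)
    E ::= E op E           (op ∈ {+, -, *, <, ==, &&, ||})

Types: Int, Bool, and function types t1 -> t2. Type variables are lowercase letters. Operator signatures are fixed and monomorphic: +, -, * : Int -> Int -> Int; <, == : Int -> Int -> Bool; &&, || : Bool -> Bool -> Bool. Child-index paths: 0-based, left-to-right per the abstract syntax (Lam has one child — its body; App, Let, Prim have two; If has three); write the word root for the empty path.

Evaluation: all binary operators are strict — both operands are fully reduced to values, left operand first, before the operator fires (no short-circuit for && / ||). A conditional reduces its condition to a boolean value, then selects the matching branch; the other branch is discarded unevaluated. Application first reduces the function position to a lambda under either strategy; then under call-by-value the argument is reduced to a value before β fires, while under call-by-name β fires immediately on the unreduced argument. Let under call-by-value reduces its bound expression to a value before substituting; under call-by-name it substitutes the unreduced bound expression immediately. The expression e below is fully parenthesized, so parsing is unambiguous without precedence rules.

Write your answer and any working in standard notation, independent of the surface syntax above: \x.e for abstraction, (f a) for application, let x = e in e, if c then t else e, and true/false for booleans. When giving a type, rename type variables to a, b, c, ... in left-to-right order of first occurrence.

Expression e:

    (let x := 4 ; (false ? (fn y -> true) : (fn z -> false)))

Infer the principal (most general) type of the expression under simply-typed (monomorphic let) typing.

Derivation:
let x : Int
  unify Bool ~ Bool
\y._ : a -> Bool
\z._ : b -> Bool
  unify a -> Bool ~ b -> Bool
  unify a ~ b
  unify Bool ~ Bool

Answer: a -> Bool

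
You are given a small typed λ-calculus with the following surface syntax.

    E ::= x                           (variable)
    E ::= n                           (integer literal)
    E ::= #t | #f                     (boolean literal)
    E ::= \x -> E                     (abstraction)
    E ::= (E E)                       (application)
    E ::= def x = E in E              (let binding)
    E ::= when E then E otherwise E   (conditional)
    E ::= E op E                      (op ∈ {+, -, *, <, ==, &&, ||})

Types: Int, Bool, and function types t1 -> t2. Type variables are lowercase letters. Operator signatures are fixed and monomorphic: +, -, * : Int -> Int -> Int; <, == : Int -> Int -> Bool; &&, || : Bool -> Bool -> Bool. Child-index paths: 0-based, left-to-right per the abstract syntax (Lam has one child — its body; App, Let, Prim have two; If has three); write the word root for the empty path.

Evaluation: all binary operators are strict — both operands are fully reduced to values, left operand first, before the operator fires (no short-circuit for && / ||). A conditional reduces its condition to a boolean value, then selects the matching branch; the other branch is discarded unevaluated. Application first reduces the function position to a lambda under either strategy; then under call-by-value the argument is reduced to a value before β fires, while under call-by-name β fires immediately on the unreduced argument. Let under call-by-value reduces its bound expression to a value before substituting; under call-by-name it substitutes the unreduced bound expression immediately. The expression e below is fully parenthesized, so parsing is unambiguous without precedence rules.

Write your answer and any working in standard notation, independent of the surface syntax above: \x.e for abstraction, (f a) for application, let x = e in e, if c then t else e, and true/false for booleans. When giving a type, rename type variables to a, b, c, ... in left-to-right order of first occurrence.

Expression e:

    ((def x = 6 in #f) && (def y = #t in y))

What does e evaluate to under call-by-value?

Answer: false

Trace:
step 0: ((let x = 6 in false) && (let y = true in y))
step 1: [let@0] (false && (let y = true in y))
step 2: [let@1] (false && true)
step 3: [delta@root] false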